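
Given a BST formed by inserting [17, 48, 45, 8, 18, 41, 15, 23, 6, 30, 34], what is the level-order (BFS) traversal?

Tree insertion order: [17, 48, 45, 8, 18, 41, 15, 23, 6, 30, 34]
Tree (level-order array): [17, 8, 48, 6, 15, 45, None, None, None, None, None, 18, None, None, 41, 23, None, None, 30, None, 34]
BFS from the root, enqueuing left then right child of each popped node:
  queue [17] -> pop 17, enqueue [8, 48], visited so far: [17]
  queue [8, 48] -> pop 8, enqueue [6, 15], visited so far: [17, 8]
  queue [48, 6, 15] -> pop 48, enqueue [45], visited so far: [17, 8, 48]
  queue [6, 15, 45] -> pop 6, enqueue [none], visited so far: [17, 8, 48, 6]
  queue [15, 45] -> pop 15, enqueue [none], visited so far: [17, 8, 48, 6, 15]
  queue [45] -> pop 45, enqueue [18], visited so far: [17, 8, 48, 6, 15, 45]
  queue [18] -> pop 18, enqueue [41], visited so far: [17, 8, 48, 6, 15, 45, 18]
  queue [41] -> pop 41, enqueue [23], visited so far: [17, 8, 48, 6, 15, 45, 18, 41]
  queue [23] -> pop 23, enqueue [30], visited so far: [17, 8, 48, 6, 15, 45, 18, 41, 23]
  queue [30] -> pop 30, enqueue [34], visited so far: [17, 8, 48, 6, 15, 45, 18, 41, 23, 30]
  queue [34] -> pop 34, enqueue [none], visited so far: [17, 8, 48, 6, 15, 45, 18, 41, 23, 30, 34]
Result: [17, 8, 48, 6, 15, 45, 18, 41, 23, 30, 34]


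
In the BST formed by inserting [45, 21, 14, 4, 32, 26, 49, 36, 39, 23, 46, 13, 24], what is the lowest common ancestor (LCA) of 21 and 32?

Tree insertion order: [45, 21, 14, 4, 32, 26, 49, 36, 39, 23, 46, 13, 24]
Tree (level-order array): [45, 21, 49, 14, 32, 46, None, 4, None, 26, 36, None, None, None, 13, 23, None, None, 39, None, None, None, 24]
In a BST, the LCA of p=21, q=32 is the first node v on the
root-to-leaf path with p <= v <= q (go left if both < v, right if both > v).
Walk from root:
  at 45: both 21 and 32 < 45, go left
  at 21: 21 <= 21 <= 32, this is the LCA
LCA = 21


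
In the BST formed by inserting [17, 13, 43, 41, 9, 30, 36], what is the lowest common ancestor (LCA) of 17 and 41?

Tree insertion order: [17, 13, 43, 41, 9, 30, 36]
Tree (level-order array): [17, 13, 43, 9, None, 41, None, None, None, 30, None, None, 36]
In a BST, the LCA of p=17, q=41 is the first node v on the
root-to-leaf path with p <= v <= q (go left if both < v, right if both > v).
Walk from root:
  at 17: 17 <= 17 <= 41, this is the LCA
LCA = 17


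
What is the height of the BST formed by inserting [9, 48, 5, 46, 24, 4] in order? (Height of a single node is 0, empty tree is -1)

Insertion order: [9, 48, 5, 46, 24, 4]
Tree (level-order array): [9, 5, 48, 4, None, 46, None, None, None, 24]
Compute height bottom-up (empty subtree = -1):
  height(4) = 1 + max(-1, -1) = 0
  height(5) = 1 + max(0, -1) = 1
  height(24) = 1 + max(-1, -1) = 0
  height(46) = 1 + max(0, -1) = 1
  height(48) = 1 + max(1, -1) = 2
  height(9) = 1 + max(1, 2) = 3
Height = 3


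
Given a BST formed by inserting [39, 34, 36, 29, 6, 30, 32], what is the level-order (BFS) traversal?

Tree insertion order: [39, 34, 36, 29, 6, 30, 32]
Tree (level-order array): [39, 34, None, 29, 36, 6, 30, None, None, None, None, None, 32]
BFS from the root, enqueuing left then right child of each popped node:
  queue [39] -> pop 39, enqueue [34], visited so far: [39]
  queue [34] -> pop 34, enqueue [29, 36], visited so far: [39, 34]
  queue [29, 36] -> pop 29, enqueue [6, 30], visited so far: [39, 34, 29]
  queue [36, 6, 30] -> pop 36, enqueue [none], visited so far: [39, 34, 29, 36]
  queue [6, 30] -> pop 6, enqueue [none], visited so far: [39, 34, 29, 36, 6]
  queue [30] -> pop 30, enqueue [32], visited so far: [39, 34, 29, 36, 6, 30]
  queue [32] -> pop 32, enqueue [none], visited so far: [39, 34, 29, 36, 6, 30, 32]
Result: [39, 34, 29, 36, 6, 30, 32]


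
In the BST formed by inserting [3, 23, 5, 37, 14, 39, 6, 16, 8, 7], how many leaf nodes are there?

Tree built from: [3, 23, 5, 37, 14, 39, 6, 16, 8, 7]
Tree (level-order array): [3, None, 23, 5, 37, None, 14, None, 39, 6, 16, None, None, None, 8, None, None, 7]
Rule: A leaf has 0 children.
Per-node child counts:
  node 3: 1 child(ren)
  node 23: 2 child(ren)
  node 5: 1 child(ren)
  node 14: 2 child(ren)
  node 6: 1 child(ren)
  node 8: 1 child(ren)
  node 7: 0 child(ren)
  node 16: 0 child(ren)
  node 37: 1 child(ren)
  node 39: 0 child(ren)
Matching nodes: [7, 16, 39]
Count of leaf nodes: 3


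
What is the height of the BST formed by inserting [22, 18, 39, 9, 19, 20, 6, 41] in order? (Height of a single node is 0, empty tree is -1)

Insertion order: [22, 18, 39, 9, 19, 20, 6, 41]
Tree (level-order array): [22, 18, 39, 9, 19, None, 41, 6, None, None, 20]
Compute height bottom-up (empty subtree = -1):
  height(6) = 1 + max(-1, -1) = 0
  height(9) = 1 + max(0, -1) = 1
  height(20) = 1 + max(-1, -1) = 0
  height(19) = 1 + max(-1, 0) = 1
  height(18) = 1 + max(1, 1) = 2
  height(41) = 1 + max(-1, -1) = 0
  height(39) = 1 + max(-1, 0) = 1
  height(22) = 1 + max(2, 1) = 3
Height = 3


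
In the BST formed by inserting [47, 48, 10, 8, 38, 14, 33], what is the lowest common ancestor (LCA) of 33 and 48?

Tree insertion order: [47, 48, 10, 8, 38, 14, 33]
Tree (level-order array): [47, 10, 48, 8, 38, None, None, None, None, 14, None, None, 33]
In a BST, the LCA of p=33, q=48 is the first node v on the
root-to-leaf path with p <= v <= q (go left if both < v, right if both > v).
Walk from root:
  at 47: 33 <= 47 <= 48, this is the LCA
LCA = 47


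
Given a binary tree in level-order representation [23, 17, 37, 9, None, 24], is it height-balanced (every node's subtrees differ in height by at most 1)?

Tree (level-order array): [23, 17, 37, 9, None, 24]
Definition: a tree is height-balanced if, at every node, |h(left) - h(right)| <= 1 (empty subtree has height -1).
Bottom-up per-node check:
  node 9: h_left=-1, h_right=-1, diff=0 [OK], height=0
  node 17: h_left=0, h_right=-1, diff=1 [OK], height=1
  node 24: h_left=-1, h_right=-1, diff=0 [OK], height=0
  node 37: h_left=0, h_right=-1, diff=1 [OK], height=1
  node 23: h_left=1, h_right=1, diff=0 [OK], height=2
All nodes satisfy the balance condition.
Result: Balanced


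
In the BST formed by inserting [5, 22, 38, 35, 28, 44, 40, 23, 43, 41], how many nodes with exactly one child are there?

Tree built from: [5, 22, 38, 35, 28, 44, 40, 23, 43, 41]
Tree (level-order array): [5, None, 22, None, 38, 35, 44, 28, None, 40, None, 23, None, None, 43, None, None, 41]
Rule: These are nodes with exactly 1 non-null child.
Per-node child counts:
  node 5: 1 child(ren)
  node 22: 1 child(ren)
  node 38: 2 child(ren)
  node 35: 1 child(ren)
  node 28: 1 child(ren)
  node 23: 0 child(ren)
  node 44: 1 child(ren)
  node 40: 1 child(ren)
  node 43: 1 child(ren)
  node 41: 0 child(ren)
Matching nodes: [5, 22, 35, 28, 44, 40, 43]
Count of nodes with exactly one child: 7


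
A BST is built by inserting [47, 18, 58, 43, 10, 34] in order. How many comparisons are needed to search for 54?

Search path for 54: 47 -> 58
Found: False
Comparisons: 2


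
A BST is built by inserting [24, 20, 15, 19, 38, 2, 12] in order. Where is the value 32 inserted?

Starting tree (level order): [24, 20, 38, 15, None, None, None, 2, 19, None, 12]
Insertion path: 24 -> 38
Result: insert 32 as left child of 38
Final tree (level order): [24, 20, 38, 15, None, 32, None, 2, 19, None, None, None, 12]


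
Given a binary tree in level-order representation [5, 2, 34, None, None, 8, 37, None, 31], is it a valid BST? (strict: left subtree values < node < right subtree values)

Level-order array: [5, 2, 34, None, None, 8, 37, None, 31]
Validate using subtree bounds (lo, hi): at each node, require lo < value < hi,
then recurse left with hi=value and right with lo=value.
Preorder trace (stopping at first violation):
  at node 5 with bounds (-inf, +inf): OK
  at node 2 with bounds (-inf, 5): OK
  at node 34 with bounds (5, +inf): OK
  at node 8 with bounds (5, 34): OK
  at node 31 with bounds (8, 34): OK
  at node 37 with bounds (34, +inf): OK
No violation found at any node.
Result: Valid BST


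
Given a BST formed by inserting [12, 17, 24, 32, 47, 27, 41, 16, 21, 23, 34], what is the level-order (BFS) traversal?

Tree insertion order: [12, 17, 24, 32, 47, 27, 41, 16, 21, 23, 34]
Tree (level-order array): [12, None, 17, 16, 24, None, None, 21, 32, None, 23, 27, 47, None, None, None, None, 41, None, 34]
BFS from the root, enqueuing left then right child of each popped node:
  queue [12] -> pop 12, enqueue [17], visited so far: [12]
  queue [17] -> pop 17, enqueue [16, 24], visited so far: [12, 17]
  queue [16, 24] -> pop 16, enqueue [none], visited so far: [12, 17, 16]
  queue [24] -> pop 24, enqueue [21, 32], visited so far: [12, 17, 16, 24]
  queue [21, 32] -> pop 21, enqueue [23], visited so far: [12, 17, 16, 24, 21]
  queue [32, 23] -> pop 32, enqueue [27, 47], visited so far: [12, 17, 16, 24, 21, 32]
  queue [23, 27, 47] -> pop 23, enqueue [none], visited so far: [12, 17, 16, 24, 21, 32, 23]
  queue [27, 47] -> pop 27, enqueue [none], visited so far: [12, 17, 16, 24, 21, 32, 23, 27]
  queue [47] -> pop 47, enqueue [41], visited so far: [12, 17, 16, 24, 21, 32, 23, 27, 47]
  queue [41] -> pop 41, enqueue [34], visited so far: [12, 17, 16, 24, 21, 32, 23, 27, 47, 41]
  queue [34] -> pop 34, enqueue [none], visited so far: [12, 17, 16, 24, 21, 32, 23, 27, 47, 41, 34]
Result: [12, 17, 16, 24, 21, 32, 23, 27, 47, 41, 34]


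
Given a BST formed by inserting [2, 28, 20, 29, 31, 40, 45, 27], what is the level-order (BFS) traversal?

Tree insertion order: [2, 28, 20, 29, 31, 40, 45, 27]
Tree (level-order array): [2, None, 28, 20, 29, None, 27, None, 31, None, None, None, 40, None, 45]
BFS from the root, enqueuing left then right child of each popped node:
  queue [2] -> pop 2, enqueue [28], visited so far: [2]
  queue [28] -> pop 28, enqueue [20, 29], visited so far: [2, 28]
  queue [20, 29] -> pop 20, enqueue [27], visited so far: [2, 28, 20]
  queue [29, 27] -> pop 29, enqueue [31], visited so far: [2, 28, 20, 29]
  queue [27, 31] -> pop 27, enqueue [none], visited so far: [2, 28, 20, 29, 27]
  queue [31] -> pop 31, enqueue [40], visited so far: [2, 28, 20, 29, 27, 31]
  queue [40] -> pop 40, enqueue [45], visited so far: [2, 28, 20, 29, 27, 31, 40]
  queue [45] -> pop 45, enqueue [none], visited so far: [2, 28, 20, 29, 27, 31, 40, 45]
Result: [2, 28, 20, 29, 27, 31, 40, 45]


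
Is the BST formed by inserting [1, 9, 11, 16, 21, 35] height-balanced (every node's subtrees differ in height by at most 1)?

Tree (level-order array): [1, None, 9, None, 11, None, 16, None, 21, None, 35]
Definition: a tree is height-balanced if, at every node, |h(left) - h(right)| <= 1 (empty subtree has height -1).
Bottom-up per-node check:
  node 35: h_left=-1, h_right=-1, diff=0 [OK], height=0
  node 21: h_left=-1, h_right=0, diff=1 [OK], height=1
  node 16: h_left=-1, h_right=1, diff=2 [FAIL (|-1-1|=2 > 1)], height=2
  node 11: h_left=-1, h_right=2, diff=3 [FAIL (|-1-2|=3 > 1)], height=3
  node 9: h_left=-1, h_right=3, diff=4 [FAIL (|-1-3|=4 > 1)], height=4
  node 1: h_left=-1, h_right=4, diff=5 [FAIL (|-1-4|=5 > 1)], height=5
Node 16 violates the condition: |-1 - 1| = 2 > 1.
Result: Not balanced


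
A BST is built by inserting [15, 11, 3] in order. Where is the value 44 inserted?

Starting tree (level order): [15, 11, None, 3]
Insertion path: 15
Result: insert 44 as right child of 15
Final tree (level order): [15, 11, 44, 3]


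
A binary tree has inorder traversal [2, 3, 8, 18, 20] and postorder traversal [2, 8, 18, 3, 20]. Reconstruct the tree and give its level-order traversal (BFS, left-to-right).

Inorder:   [2, 3, 8, 18, 20]
Postorder: [2, 8, 18, 3, 20]
Algorithm: postorder visits root last, so walk postorder right-to-left;
each value is the root of the current inorder slice — split it at that
value, recurse on the right subtree first, then the left.
Recursive splits:
  root=20; inorder splits into left=[2, 3, 8, 18], right=[]
  root=3; inorder splits into left=[2], right=[8, 18]
  root=18; inorder splits into left=[8], right=[]
  root=8; inorder splits into left=[], right=[]
  root=2; inorder splits into left=[], right=[]
Reconstructed level-order: [20, 3, 2, 18, 8]


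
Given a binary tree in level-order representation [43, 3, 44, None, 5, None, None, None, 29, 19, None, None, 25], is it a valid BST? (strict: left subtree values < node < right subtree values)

Level-order array: [43, 3, 44, None, 5, None, None, None, 29, 19, None, None, 25]
Validate using subtree bounds (lo, hi): at each node, require lo < value < hi,
then recurse left with hi=value and right with lo=value.
Preorder trace (stopping at first violation):
  at node 43 with bounds (-inf, +inf): OK
  at node 3 with bounds (-inf, 43): OK
  at node 5 with bounds (3, 43): OK
  at node 29 with bounds (5, 43): OK
  at node 19 with bounds (5, 29): OK
  at node 25 with bounds (19, 29): OK
  at node 44 with bounds (43, +inf): OK
No violation found at any node.
Result: Valid BST


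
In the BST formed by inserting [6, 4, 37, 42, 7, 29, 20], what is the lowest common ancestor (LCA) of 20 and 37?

Tree insertion order: [6, 4, 37, 42, 7, 29, 20]
Tree (level-order array): [6, 4, 37, None, None, 7, 42, None, 29, None, None, 20]
In a BST, the LCA of p=20, q=37 is the first node v on the
root-to-leaf path with p <= v <= q (go left if both < v, right if both > v).
Walk from root:
  at 6: both 20 and 37 > 6, go right
  at 37: 20 <= 37 <= 37, this is the LCA
LCA = 37


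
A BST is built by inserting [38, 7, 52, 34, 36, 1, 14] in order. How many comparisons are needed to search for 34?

Search path for 34: 38 -> 7 -> 34
Found: True
Comparisons: 3


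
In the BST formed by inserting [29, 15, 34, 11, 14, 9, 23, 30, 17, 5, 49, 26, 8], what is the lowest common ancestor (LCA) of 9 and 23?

Tree insertion order: [29, 15, 34, 11, 14, 9, 23, 30, 17, 5, 49, 26, 8]
Tree (level-order array): [29, 15, 34, 11, 23, 30, 49, 9, 14, 17, 26, None, None, None, None, 5, None, None, None, None, None, None, None, None, 8]
In a BST, the LCA of p=9, q=23 is the first node v on the
root-to-leaf path with p <= v <= q (go left if both < v, right if both > v).
Walk from root:
  at 29: both 9 and 23 < 29, go left
  at 15: 9 <= 15 <= 23, this is the LCA
LCA = 15


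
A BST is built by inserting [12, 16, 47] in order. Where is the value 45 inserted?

Starting tree (level order): [12, None, 16, None, 47]
Insertion path: 12 -> 16 -> 47
Result: insert 45 as left child of 47
Final tree (level order): [12, None, 16, None, 47, 45]


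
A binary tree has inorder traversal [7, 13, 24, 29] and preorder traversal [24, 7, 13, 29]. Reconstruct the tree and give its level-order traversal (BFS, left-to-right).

Inorder:  [7, 13, 24, 29]
Preorder: [24, 7, 13, 29]
Algorithm: preorder visits root first, so consume preorder in order;
for each root, split the current inorder slice at that value into
left-subtree inorder and right-subtree inorder, then recurse.
Recursive splits:
  root=24; inorder splits into left=[7, 13], right=[29]
  root=7; inorder splits into left=[], right=[13]
  root=13; inorder splits into left=[], right=[]
  root=29; inorder splits into left=[], right=[]
Reconstructed level-order: [24, 7, 29, 13]


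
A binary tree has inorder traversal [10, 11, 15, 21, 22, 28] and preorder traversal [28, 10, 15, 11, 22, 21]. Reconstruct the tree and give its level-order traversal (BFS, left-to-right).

Inorder:  [10, 11, 15, 21, 22, 28]
Preorder: [28, 10, 15, 11, 22, 21]
Algorithm: preorder visits root first, so consume preorder in order;
for each root, split the current inorder slice at that value into
left-subtree inorder and right-subtree inorder, then recurse.
Recursive splits:
  root=28; inorder splits into left=[10, 11, 15, 21, 22], right=[]
  root=10; inorder splits into left=[], right=[11, 15, 21, 22]
  root=15; inorder splits into left=[11], right=[21, 22]
  root=11; inorder splits into left=[], right=[]
  root=22; inorder splits into left=[21], right=[]
  root=21; inorder splits into left=[], right=[]
Reconstructed level-order: [28, 10, 15, 11, 22, 21]


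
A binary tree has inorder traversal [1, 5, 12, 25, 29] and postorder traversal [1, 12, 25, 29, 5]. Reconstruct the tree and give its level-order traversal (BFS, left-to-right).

Inorder:   [1, 5, 12, 25, 29]
Postorder: [1, 12, 25, 29, 5]
Algorithm: postorder visits root last, so walk postorder right-to-left;
each value is the root of the current inorder slice — split it at that
value, recurse on the right subtree first, then the left.
Recursive splits:
  root=5; inorder splits into left=[1], right=[12, 25, 29]
  root=29; inorder splits into left=[12, 25], right=[]
  root=25; inorder splits into left=[12], right=[]
  root=12; inorder splits into left=[], right=[]
  root=1; inorder splits into left=[], right=[]
Reconstructed level-order: [5, 1, 29, 25, 12]


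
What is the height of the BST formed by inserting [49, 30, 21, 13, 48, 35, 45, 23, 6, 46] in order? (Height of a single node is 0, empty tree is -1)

Insertion order: [49, 30, 21, 13, 48, 35, 45, 23, 6, 46]
Tree (level-order array): [49, 30, None, 21, 48, 13, 23, 35, None, 6, None, None, None, None, 45, None, None, None, 46]
Compute height bottom-up (empty subtree = -1):
  height(6) = 1 + max(-1, -1) = 0
  height(13) = 1 + max(0, -1) = 1
  height(23) = 1 + max(-1, -1) = 0
  height(21) = 1 + max(1, 0) = 2
  height(46) = 1 + max(-1, -1) = 0
  height(45) = 1 + max(-1, 0) = 1
  height(35) = 1 + max(-1, 1) = 2
  height(48) = 1 + max(2, -1) = 3
  height(30) = 1 + max(2, 3) = 4
  height(49) = 1 + max(4, -1) = 5
Height = 5


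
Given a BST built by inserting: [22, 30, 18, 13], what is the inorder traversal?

Tree insertion order: [22, 30, 18, 13]
Tree (level-order array): [22, 18, 30, 13]
Inorder traversal: [13, 18, 22, 30]


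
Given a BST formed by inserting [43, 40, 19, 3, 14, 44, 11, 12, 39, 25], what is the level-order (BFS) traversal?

Tree insertion order: [43, 40, 19, 3, 14, 44, 11, 12, 39, 25]
Tree (level-order array): [43, 40, 44, 19, None, None, None, 3, 39, None, 14, 25, None, 11, None, None, None, None, 12]
BFS from the root, enqueuing left then right child of each popped node:
  queue [43] -> pop 43, enqueue [40, 44], visited so far: [43]
  queue [40, 44] -> pop 40, enqueue [19], visited so far: [43, 40]
  queue [44, 19] -> pop 44, enqueue [none], visited so far: [43, 40, 44]
  queue [19] -> pop 19, enqueue [3, 39], visited so far: [43, 40, 44, 19]
  queue [3, 39] -> pop 3, enqueue [14], visited so far: [43, 40, 44, 19, 3]
  queue [39, 14] -> pop 39, enqueue [25], visited so far: [43, 40, 44, 19, 3, 39]
  queue [14, 25] -> pop 14, enqueue [11], visited so far: [43, 40, 44, 19, 3, 39, 14]
  queue [25, 11] -> pop 25, enqueue [none], visited so far: [43, 40, 44, 19, 3, 39, 14, 25]
  queue [11] -> pop 11, enqueue [12], visited so far: [43, 40, 44, 19, 3, 39, 14, 25, 11]
  queue [12] -> pop 12, enqueue [none], visited so far: [43, 40, 44, 19, 3, 39, 14, 25, 11, 12]
Result: [43, 40, 44, 19, 3, 39, 14, 25, 11, 12]


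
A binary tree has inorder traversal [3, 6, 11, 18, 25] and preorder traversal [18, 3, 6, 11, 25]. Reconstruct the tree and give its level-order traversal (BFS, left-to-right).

Inorder:  [3, 6, 11, 18, 25]
Preorder: [18, 3, 6, 11, 25]
Algorithm: preorder visits root first, so consume preorder in order;
for each root, split the current inorder slice at that value into
left-subtree inorder and right-subtree inorder, then recurse.
Recursive splits:
  root=18; inorder splits into left=[3, 6, 11], right=[25]
  root=3; inorder splits into left=[], right=[6, 11]
  root=6; inorder splits into left=[], right=[11]
  root=11; inorder splits into left=[], right=[]
  root=25; inorder splits into left=[], right=[]
Reconstructed level-order: [18, 3, 25, 6, 11]


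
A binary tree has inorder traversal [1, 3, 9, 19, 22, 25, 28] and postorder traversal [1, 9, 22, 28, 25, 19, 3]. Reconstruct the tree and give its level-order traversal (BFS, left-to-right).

Inorder:   [1, 3, 9, 19, 22, 25, 28]
Postorder: [1, 9, 22, 28, 25, 19, 3]
Algorithm: postorder visits root last, so walk postorder right-to-left;
each value is the root of the current inorder slice — split it at that
value, recurse on the right subtree first, then the left.
Recursive splits:
  root=3; inorder splits into left=[1], right=[9, 19, 22, 25, 28]
  root=19; inorder splits into left=[9], right=[22, 25, 28]
  root=25; inorder splits into left=[22], right=[28]
  root=28; inorder splits into left=[], right=[]
  root=22; inorder splits into left=[], right=[]
  root=9; inorder splits into left=[], right=[]
  root=1; inorder splits into left=[], right=[]
Reconstructed level-order: [3, 1, 19, 9, 25, 22, 28]


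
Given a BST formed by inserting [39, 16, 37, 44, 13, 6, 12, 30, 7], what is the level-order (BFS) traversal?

Tree insertion order: [39, 16, 37, 44, 13, 6, 12, 30, 7]
Tree (level-order array): [39, 16, 44, 13, 37, None, None, 6, None, 30, None, None, 12, None, None, 7]
BFS from the root, enqueuing left then right child of each popped node:
  queue [39] -> pop 39, enqueue [16, 44], visited so far: [39]
  queue [16, 44] -> pop 16, enqueue [13, 37], visited so far: [39, 16]
  queue [44, 13, 37] -> pop 44, enqueue [none], visited so far: [39, 16, 44]
  queue [13, 37] -> pop 13, enqueue [6], visited so far: [39, 16, 44, 13]
  queue [37, 6] -> pop 37, enqueue [30], visited so far: [39, 16, 44, 13, 37]
  queue [6, 30] -> pop 6, enqueue [12], visited so far: [39, 16, 44, 13, 37, 6]
  queue [30, 12] -> pop 30, enqueue [none], visited so far: [39, 16, 44, 13, 37, 6, 30]
  queue [12] -> pop 12, enqueue [7], visited so far: [39, 16, 44, 13, 37, 6, 30, 12]
  queue [7] -> pop 7, enqueue [none], visited so far: [39, 16, 44, 13, 37, 6, 30, 12, 7]
Result: [39, 16, 44, 13, 37, 6, 30, 12, 7]


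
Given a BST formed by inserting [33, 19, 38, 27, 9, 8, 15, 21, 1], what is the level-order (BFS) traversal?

Tree insertion order: [33, 19, 38, 27, 9, 8, 15, 21, 1]
Tree (level-order array): [33, 19, 38, 9, 27, None, None, 8, 15, 21, None, 1]
BFS from the root, enqueuing left then right child of each popped node:
  queue [33] -> pop 33, enqueue [19, 38], visited so far: [33]
  queue [19, 38] -> pop 19, enqueue [9, 27], visited so far: [33, 19]
  queue [38, 9, 27] -> pop 38, enqueue [none], visited so far: [33, 19, 38]
  queue [9, 27] -> pop 9, enqueue [8, 15], visited so far: [33, 19, 38, 9]
  queue [27, 8, 15] -> pop 27, enqueue [21], visited so far: [33, 19, 38, 9, 27]
  queue [8, 15, 21] -> pop 8, enqueue [1], visited so far: [33, 19, 38, 9, 27, 8]
  queue [15, 21, 1] -> pop 15, enqueue [none], visited so far: [33, 19, 38, 9, 27, 8, 15]
  queue [21, 1] -> pop 21, enqueue [none], visited so far: [33, 19, 38, 9, 27, 8, 15, 21]
  queue [1] -> pop 1, enqueue [none], visited so far: [33, 19, 38, 9, 27, 8, 15, 21, 1]
Result: [33, 19, 38, 9, 27, 8, 15, 21, 1]


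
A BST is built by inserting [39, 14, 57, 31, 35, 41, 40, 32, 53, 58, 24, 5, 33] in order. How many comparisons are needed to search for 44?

Search path for 44: 39 -> 57 -> 41 -> 53
Found: False
Comparisons: 4


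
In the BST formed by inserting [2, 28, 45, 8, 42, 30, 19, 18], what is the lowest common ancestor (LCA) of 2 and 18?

Tree insertion order: [2, 28, 45, 8, 42, 30, 19, 18]
Tree (level-order array): [2, None, 28, 8, 45, None, 19, 42, None, 18, None, 30]
In a BST, the LCA of p=2, q=18 is the first node v on the
root-to-leaf path with p <= v <= q (go left if both < v, right if both > v).
Walk from root:
  at 2: 2 <= 2 <= 18, this is the LCA
LCA = 2


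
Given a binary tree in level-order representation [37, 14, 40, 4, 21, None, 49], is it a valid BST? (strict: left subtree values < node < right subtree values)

Level-order array: [37, 14, 40, 4, 21, None, 49]
Validate using subtree bounds (lo, hi): at each node, require lo < value < hi,
then recurse left with hi=value and right with lo=value.
Preorder trace (stopping at first violation):
  at node 37 with bounds (-inf, +inf): OK
  at node 14 with bounds (-inf, 37): OK
  at node 4 with bounds (-inf, 14): OK
  at node 21 with bounds (14, 37): OK
  at node 40 with bounds (37, +inf): OK
  at node 49 with bounds (40, +inf): OK
No violation found at any node.
Result: Valid BST


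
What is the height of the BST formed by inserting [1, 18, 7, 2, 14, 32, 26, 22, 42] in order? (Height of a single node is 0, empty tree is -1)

Insertion order: [1, 18, 7, 2, 14, 32, 26, 22, 42]
Tree (level-order array): [1, None, 18, 7, 32, 2, 14, 26, 42, None, None, None, None, 22]
Compute height bottom-up (empty subtree = -1):
  height(2) = 1 + max(-1, -1) = 0
  height(14) = 1 + max(-1, -1) = 0
  height(7) = 1 + max(0, 0) = 1
  height(22) = 1 + max(-1, -1) = 0
  height(26) = 1 + max(0, -1) = 1
  height(42) = 1 + max(-1, -1) = 0
  height(32) = 1 + max(1, 0) = 2
  height(18) = 1 + max(1, 2) = 3
  height(1) = 1 + max(-1, 3) = 4
Height = 4


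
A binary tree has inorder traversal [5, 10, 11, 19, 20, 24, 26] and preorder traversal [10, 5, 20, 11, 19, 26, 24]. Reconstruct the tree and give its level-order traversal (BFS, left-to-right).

Inorder:  [5, 10, 11, 19, 20, 24, 26]
Preorder: [10, 5, 20, 11, 19, 26, 24]
Algorithm: preorder visits root first, so consume preorder in order;
for each root, split the current inorder slice at that value into
left-subtree inorder and right-subtree inorder, then recurse.
Recursive splits:
  root=10; inorder splits into left=[5], right=[11, 19, 20, 24, 26]
  root=5; inorder splits into left=[], right=[]
  root=20; inorder splits into left=[11, 19], right=[24, 26]
  root=11; inorder splits into left=[], right=[19]
  root=19; inorder splits into left=[], right=[]
  root=26; inorder splits into left=[24], right=[]
  root=24; inorder splits into left=[], right=[]
Reconstructed level-order: [10, 5, 20, 11, 26, 19, 24]


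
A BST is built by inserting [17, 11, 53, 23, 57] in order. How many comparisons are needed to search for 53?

Search path for 53: 17 -> 53
Found: True
Comparisons: 2


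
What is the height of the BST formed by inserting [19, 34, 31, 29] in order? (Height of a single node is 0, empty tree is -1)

Insertion order: [19, 34, 31, 29]
Tree (level-order array): [19, None, 34, 31, None, 29]
Compute height bottom-up (empty subtree = -1):
  height(29) = 1 + max(-1, -1) = 0
  height(31) = 1 + max(0, -1) = 1
  height(34) = 1 + max(1, -1) = 2
  height(19) = 1 + max(-1, 2) = 3
Height = 3


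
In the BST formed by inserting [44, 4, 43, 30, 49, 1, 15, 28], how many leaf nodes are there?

Tree built from: [44, 4, 43, 30, 49, 1, 15, 28]
Tree (level-order array): [44, 4, 49, 1, 43, None, None, None, None, 30, None, 15, None, None, 28]
Rule: A leaf has 0 children.
Per-node child counts:
  node 44: 2 child(ren)
  node 4: 2 child(ren)
  node 1: 0 child(ren)
  node 43: 1 child(ren)
  node 30: 1 child(ren)
  node 15: 1 child(ren)
  node 28: 0 child(ren)
  node 49: 0 child(ren)
Matching nodes: [1, 28, 49]
Count of leaf nodes: 3


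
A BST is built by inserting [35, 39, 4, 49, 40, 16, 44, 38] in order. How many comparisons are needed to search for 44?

Search path for 44: 35 -> 39 -> 49 -> 40 -> 44
Found: True
Comparisons: 5


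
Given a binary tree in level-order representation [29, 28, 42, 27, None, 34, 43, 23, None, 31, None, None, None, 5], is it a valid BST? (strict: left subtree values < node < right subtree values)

Level-order array: [29, 28, 42, 27, None, 34, 43, 23, None, 31, None, None, None, 5]
Validate using subtree bounds (lo, hi): at each node, require lo < value < hi,
then recurse left with hi=value and right with lo=value.
Preorder trace (stopping at first violation):
  at node 29 with bounds (-inf, +inf): OK
  at node 28 with bounds (-inf, 29): OK
  at node 27 with bounds (-inf, 28): OK
  at node 23 with bounds (-inf, 27): OK
  at node 5 with bounds (-inf, 23): OK
  at node 42 with bounds (29, +inf): OK
  at node 34 with bounds (29, 42): OK
  at node 31 with bounds (29, 34): OK
  at node 43 with bounds (42, +inf): OK
No violation found at any node.
Result: Valid BST


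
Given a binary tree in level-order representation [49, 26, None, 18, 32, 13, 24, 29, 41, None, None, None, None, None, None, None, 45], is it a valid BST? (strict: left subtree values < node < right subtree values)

Level-order array: [49, 26, None, 18, 32, 13, 24, 29, 41, None, None, None, None, None, None, None, 45]
Validate using subtree bounds (lo, hi): at each node, require lo < value < hi,
then recurse left with hi=value and right with lo=value.
Preorder trace (stopping at first violation):
  at node 49 with bounds (-inf, +inf): OK
  at node 26 with bounds (-inf, 49): OK
  at node 18 with bounds (-inf, 26): OK
  at node 13 with bounds (-inf, 18): OK
  at node 24 with bounds (18, 26): OK
  at node 32 with bounds (26, 49): OK
  at node 29 with bounds (26, 32): OK
  at node 41 with bounds (32, 49): OK
  at node 45 with bounds (41, 49): OK
No violation found at any node.
Result: Valid BST


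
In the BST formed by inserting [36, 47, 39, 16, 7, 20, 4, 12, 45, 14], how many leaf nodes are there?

Tree built from: [36, 47, 39, 16, 7, 20, 4, 12, 45, 14]
Tree (level-order array): [36, 16, 47, 7, 20, 39, None, 4, 12, None, None, None, 45, None, None, None, 14]
Rule: A leaf has 0 children.
Per-node child counts:
  node 36: 2 child(ren)
  node 16: 2 child(ren)
  node 7: 2 child(ren)
  node 4: 0 child(ren)
  node 12: 1 child(ren)
  node 14: 0 child(ren)
  node 20: 0 child(ren)
  node 47: 1 child(ren)
  node 39: 1 child(ren)
  node 45: 0 child(ren)
Matching nodes: [4, 14, 20, 45]
Count of leaf nodes: 4


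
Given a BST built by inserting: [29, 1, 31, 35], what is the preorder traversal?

Tree insertion order: [29, 1, 31, 35]
Tree (level-order array): [29, 1, 31, None, None, None, 35]
Preorder traversal: [29, 1, 31, 35]


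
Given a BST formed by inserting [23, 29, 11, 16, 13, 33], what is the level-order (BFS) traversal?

Tree insertion order: [23, 29, 11, 16, 13, 33]
Tree (level-order array): [23, 11, 29, None, 16, None, 33, 13]
BFS from the root, enqueuing left then right child of each popped node:
  queue [23] -> pop 23, enqueue [11, 29], visited so far: [23]
  queue [11, 29] -> pop 11, enqueue [16], visited so far: [23, 11]
  queue [29, 16] -> pop 29, enqueue [33], visited so far: [23, 11, 29]
  queue [16, 33] -> pop 16, enqueue [13], visited so far: [23, 11, 29, 16]
  queue [33, 13] -> pop 33, enqueue [none], visited so far: [23, 11, 29, 16, 33]
  queue [13] -> pop 13, enqueue [none], visited so far: [23, 11, 29, 16, 33, 13]
Result: [23, 11, 29, 16, 33, 13]


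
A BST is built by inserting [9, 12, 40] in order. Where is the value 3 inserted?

Starting tree (level order): [9, None, 12, None, 40]
Insertion path: 9
Result: insert 3 as left child of 9
Final tree (level order): [9, 3, 12, None, None, None, 40]


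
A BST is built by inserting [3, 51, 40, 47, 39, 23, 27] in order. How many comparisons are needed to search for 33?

Search path for 33: 3 -> 51 -> 40 -> 39 -> 23 -> 27
Found: False
Comparisons: 6


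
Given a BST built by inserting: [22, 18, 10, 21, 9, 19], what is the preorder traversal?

Tree insertion order: [22, 18, 10, 21, 9, 19]
Tree (level-order array): [22, 18, None, 10, 21, 9, None, 19]
Preorder traversal: [22, 18, 10, 9, 21, 19]


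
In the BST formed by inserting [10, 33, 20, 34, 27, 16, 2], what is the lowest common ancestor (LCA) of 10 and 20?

Tree insertion order: [10, 33, 20, 34, 27, 16, 2]
Tree (level-order array): [10, 2, 33, None, None, 20, 34, 16, 27]
In a BST, the LCA of p=10, q=20 is the first node v on the
root-to-leaf path with p <= v <= q (go left if both < v, right if both > v).
Walk from root:
  at 10: 10 <= 10 <= 20, this is the LCA
LCA = 10


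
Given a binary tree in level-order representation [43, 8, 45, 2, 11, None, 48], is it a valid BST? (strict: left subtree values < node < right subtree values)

Level-order array: [43, 8, 45, 2, 11, None, 48]
Validate using subtree bounds (lo, hi): at each node, require lo < value < hi,
then recurse left with hi=value and right with lo=value.
Preorder trace (stopping at first violation):
  at node 43 with bounds (-inf, +inf): OK
  at node 8 with bounds (-inf, 43): OK
  at node 2 with bounds (-inf, 8): OK
  at node 11 with bounds (8, 43): OK
  at node 45 with bounds (43, +inf): OK
  at node 48 with bounds (45, +inf): OK
No violation found at any node.
Result: Valid BST


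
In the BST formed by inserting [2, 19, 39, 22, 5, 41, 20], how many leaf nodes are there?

Tree built from: [2, 19, 39, 22, 5, 41, 20]
Tree (level-order array): [2, None, 19, 5, 39, None, None, 22, 41, 20]
Rule: A leaf has 0 children.
Per-node child counts:
  node 2: 1 child(ren)
  node 19: 2 child(ren)
  node 5: 0 child(ren)
  node 39: 2 child(ren)
  node 22: 1 child(ren)
  node 20: 0 child(ren)
  node 41: 0 child(ren)
Matching nodes: [5, 20, 41]
Count of leaf nodes: 3


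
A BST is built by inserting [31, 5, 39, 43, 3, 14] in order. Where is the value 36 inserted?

Starting tree (level order): [31, 5, 39, 3, 14, None, 43]
Insertion path: 31 -> 39
Result: insert 36 as left child of 39
Final tree (level order): [31, 5, 39, 3, 14, 36, 43]


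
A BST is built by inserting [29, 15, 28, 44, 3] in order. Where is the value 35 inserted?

Starting tree (level order): [29, 15, 44, 3, 28]
Insertion path: 29 -> 44
Result: insert 35 as left child of 44
Final tree (level order): [29, 15, 44, 3, 28, 35]


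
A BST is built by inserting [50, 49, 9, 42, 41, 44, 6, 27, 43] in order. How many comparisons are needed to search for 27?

Search path for 27: 50 -> 49 -> 9 -> 42 -> 41 -> 27
Found: True
Comparisons: 6


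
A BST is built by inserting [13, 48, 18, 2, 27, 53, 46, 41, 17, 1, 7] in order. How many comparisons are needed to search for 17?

Search path for 17: 13 -> 48 -> 18 -> 17
Found: True
Comparisons: 4


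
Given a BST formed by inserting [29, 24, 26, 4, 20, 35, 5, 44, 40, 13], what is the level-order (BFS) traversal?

Tree insertion order: [29, 24, 26, 4, 20, 35, 5, 44, 40, 13]
Tree (level-order array): [29, 24, 35, 4, 26, None, 44, None, 20, None, None, 40, None, 5, None, None, None, None, 13]
BFS from the root, enqueuing left then right child of each popped node:
  queue [29] -> pop 29, enqueue [24, 35], visited so far: [29]
  queue [24, 35] -> pop 24, enqueue [4, 26], visited so far: [29, 24]
  queue [35, 4, 26] -> pop 35, enqueue [44], visited so far: [29, 24, 35]
  queue [4, 26, 44] -> pop 4, enqueue [20], visited so far: [29, 24, 35, 4]
  queue [26, 44, 20] -> pop 26, enqueue [none], visited so far: [29, 24, 35, 4, 26]
  queue [44, 20] -> pop 44, enqueue [40], visited so far: [29, 24, 35, 4, 26, 44]
  queue [20, 40] -> pop 20, enqueue [5], visited so far: [29, 24, 35, 4, 26, 44, 20]
  queue [40, 5] -> pop 40, enqueue [none], visited so far: [29, 24, 35, 4, 26, 44, 20, 40]
  queue [5] -> pop 5, enqueue [13], visited so far: [29, 24, 35, 4, 26, 44, 20, 40, 5]
  queue [13] -> pop 13, enqueue [none], visited so far: [29, 24, 35, 4, 26, 44, 20, 40, 5, 13]
Result: [29, 24, 35, 4, 26, 44, 20, 40, 5, 13]


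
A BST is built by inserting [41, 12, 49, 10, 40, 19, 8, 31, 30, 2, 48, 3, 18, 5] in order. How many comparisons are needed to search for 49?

Search path for 49: 41 -> 49
Found: True
Comparisons: 2


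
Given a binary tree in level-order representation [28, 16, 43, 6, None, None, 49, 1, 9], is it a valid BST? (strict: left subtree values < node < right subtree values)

Level-order array: [28, 16, 43, 6, None, None, 49, 1, 9]
Validate using subtree bounds (lo, hi): at each node, require lo < value < hi,
then recurse left with hi=value and right with lo=value.
Preorder trace (stopping at first violation):
  at node 28 with bounds (-inf, +inf): OK
  at node 16 with bounds (-inf, 28): OK
  at node 6 with bounds (-inf, 16): OK
  at node 1 with bounds (-inf, 6): OK
  at node 9 with bounds (6, 16): OK
  at node 43 with bounds (28, +inf): OK
  at node 49 with bounds (43, +inf): OK
No violation found at any node.
Result: Valid BST


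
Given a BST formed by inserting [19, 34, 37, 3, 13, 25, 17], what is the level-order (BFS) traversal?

Tree insertion order: [19, 34, 37, 3, 13, 25, 17]
Tree (level-order array): [19, 3, 34, None, 13, 25, 37, None, 17]
BFS from the root, enqueuing left then right child of each popped node:
  queue [19] -> pop 19, enqueue [3, 34], visited so far: [19]
  queue [3, 34] -> pop 3, enqueue [13], visited so far: [19, 3]
  queue [34, 13] -> pop 34, enqueue [25, 37], visited so far: [19, 3, 34]
  queue [13, 25, 37] -> pop 13, enqueue [17], visited so far: [19, 3, 34, 13]
  queue [25, 37, 17] -> pop 25, enqueue [none], visited so far: [19, 3, 34, 13, 25]
  queue [37, 17] -> pop 37, enqueue [none], visited so far: [19, 3, 34, 13, 25, 37]
  queue [17] -> pop 17, enqueue [none], visited so far: [19, 3, 34, 13, 25, 37, 17]
Result: [19, 3, 34, 13, 25, 37, 17]


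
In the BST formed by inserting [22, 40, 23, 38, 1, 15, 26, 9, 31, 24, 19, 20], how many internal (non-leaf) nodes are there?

Tree built from: [22, 40, 23, 38, 1, 15, 26, 9, 31, 24, 19, 20]
Tree (level-order array): [22, 1, 40, None, 15, 23, None, 9, 19, None, 38, None, None, None, 20, 26, None, None, None, 24, 31]
Rule: An internal node has at least one child.
Per-node child counts:
  node 22: 2 child(ren)
  node 1: 1 child(ren)
  node 15: 2 child(ren)
  node 9: 0 child(ren)
  node 19: 1 child(ren)
  node 20: 0 child(ren)
  node 40: 1 child(ren)
  node 23: 1 child(ren)
  node 38: 1 child(ren)
  node 26: 2 child(ren)
  node 24: 0 child(ren)
  node 31: 0 child(ren)
Matching nodes: [22, 1, 15, 19, 40, 23, 38, 26]
Count of internal (non-leaf) nodes: 8


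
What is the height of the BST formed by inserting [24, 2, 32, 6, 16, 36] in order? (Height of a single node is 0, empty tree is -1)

Insertion order: [24, 2, 32, 6, 16, 36]
Tree (level-order array): [24, 2, 32, None, 6, None, 36, None, 16]
Compute height bottom-up (empty subtree = -1):
  height(16) = 1 + max(-1, -1) = 0
  height(6) = 1 + max(-1, 0) = 1
  height(2) = 1 + max(-1, 1) = 2
  height(36) = 1 + max(-1, -1) = 0
  height(32) = 1 + max(-1, 0) = 1
  height(24) = 1 + max(2, 1) = 3
Height = 3


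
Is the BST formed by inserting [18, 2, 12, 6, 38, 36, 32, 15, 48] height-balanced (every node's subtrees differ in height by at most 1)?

Tree (level-order array): [18, 2, 38, None, 12, 36, 48, 6, 15, 32]
Definition: a tree is height-balanced if, at every node, |h(left) - h(right)| <= 1 (empty subtree has height -1).
Bottom-up per-node check:
  node 6: h_left=-1, h_right=-1, diff=0 [OK], height=0
  node 15: h_left=-1, h_right=-1, diff=0 [OK], height=0
  node 12: h_left=0, h_right=0, diff=0 [OK], height=1
  node 2: h_left=-1, h_right=1, diff=2 [FAIL (|-1-1|=2 > 1)], height=2
  node 32: h_left=-1, h_right=-1, diff=0 [OK], height=0
  node 36: h_left=0, h_right=-1, diff=1 [OK], height=1
  node 48: h_left=-1, h_right=-1, diff=0 [OK], height=0
  node 38: h_left=1, h_right=0, diff=1 [OK], height=2
  node 18: h_left=2, h_right=2, diff=0 [OK], height=3
Node 2 violates the condition: |-1 - 1| = 2 > 1.
Result: Not balanced


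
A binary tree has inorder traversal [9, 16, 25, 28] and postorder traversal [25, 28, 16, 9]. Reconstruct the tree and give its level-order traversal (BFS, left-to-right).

Inorder:   [9, 16, 25, 28]
Postorder: [25, 28, 16, 9]
Algorithm: postorder visits root last, so walk postorder right-to-left;
each value is the root of the current inorder slice — split it at that
value, recurse on the right subtree first, then the left.
Recursive splits:
  root=9; inorder splits into left=[], right=[16, 25, 28]
  root=16; inorder splits into left=[], right=[25, 28]
  root=28; inorder splits into left=[25], right=[]
  root=25; inorder splits into left=[], right=[]
Reconstructed level-order: [9, 16, 28, 25]


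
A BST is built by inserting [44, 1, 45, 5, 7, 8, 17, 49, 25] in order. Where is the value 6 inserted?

Starting tree (level order): [44, 1, 45, None, 5, None, 49, None, 7, None, None, None, 8, None, 17, None, 25]
Insertion path: 44 -> 1 -> 5 -> 7
Result: insert 6 as left child of 7
Final tree (level order): [44, 1, 45, None, 5, None, 49, None, 7, None, None, 6, 8, None, None, None, 17, None, 25]


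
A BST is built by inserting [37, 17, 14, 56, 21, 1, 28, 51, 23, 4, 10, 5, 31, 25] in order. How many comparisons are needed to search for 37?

Search path for 37: 37
Found: True
Comparisons: 1
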